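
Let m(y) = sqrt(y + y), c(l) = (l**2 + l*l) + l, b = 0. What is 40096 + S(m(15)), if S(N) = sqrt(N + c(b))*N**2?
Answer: 40096 + 30*30**(1/4) ≈ 40166.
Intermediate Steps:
c(l) = l + 2*l**2 (c(l) = (l**2 + l**2) + l = 2*l**2 + l = l + 2*l**2)
m(y) = sqrt(2)*sqrt(y) (m(y) = sqrt(2*y) = sqrt(2)*sqrt(y))
S(N) = N**(5/2) (S(N) = sqrt(N + 0*(1 + 2*0))*N**2 = sqrt(N + 0*(1 + 0))*N**2 = sqrt(N + 0*1)*N**2 = sqrt(N + 0)*N**2 = sqrt(N)*N**2 = N**(5/2))
40096 + S(m(15)) = 40096 + (sqrt(2)*sqrt(15))**(5/2) = 40096 + (sqrt(30))**(5/2) = 40096 + 30*30**(1/4)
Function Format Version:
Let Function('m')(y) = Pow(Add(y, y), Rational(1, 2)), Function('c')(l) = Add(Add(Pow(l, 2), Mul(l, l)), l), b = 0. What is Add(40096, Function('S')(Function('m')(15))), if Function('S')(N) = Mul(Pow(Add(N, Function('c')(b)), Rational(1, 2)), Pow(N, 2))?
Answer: Add(40096, Mul(30, Pow(30, Rational(1, 4)))) ≈ 40166.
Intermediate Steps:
Function('c')(l) = Add(l, Mul(2, Pow(l, 2))) (Function('c')(l) = Add(Add(Pow(l, 2), Pow(l, 2)), l) = Add(Mul(2, Pow(l, 2)), l) = Add(l, Mul(2, Pow(l, 2))))
Function('m')(y) = Mul(Pow(2, Rational(1, 2)), Pow(y, Rational(1, 2))) (Function('m')(y) = Pow(Mul(2, y), Rational(1, 2)) = Mul(Pow(2, Rational(1, 2)), Pow(y, Rational(1, 2))))
Function('S')(N) = Pow(N, Rational(5, 2)) (Function('S')(N) = Mul(Pow(Add(N, Mul(0, Add(1, Mul(2, 0)))), Rational(1, 2)), Pow(N, 2)) = Mul(Pow(Add(N, Mul(0, Add(1, 0))), Rational(1, 2)), Pow(N, 2)) = Mul(Pow(Add(N, Mul(0, 1)), Rational(1, 2)), Pow(N, 2)) = Mul(Pow(Add(N, 0), Rational(1, 2)), Pow(N, 2)) = Mul(Pow(N, Rational(1, 2)), Pow(N, 2)) = Pow(N, Rational(5, 2)))
Add(40096, Function('S')(Function('m')(15))) = Add(40096, Pow(Mul(Pow(2, Rational(1, 2)), Pow(15, Rational(1, 2))), Rational(5, 2))) = Add(40096, Pow(Pow(30, Rational(1, 2)), Rational(5, 2))) = Add(40096, Mul(30, Pow(30, Rational(1, 4))))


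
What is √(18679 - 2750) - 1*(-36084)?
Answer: 36084 + √15929 ≈ 36210.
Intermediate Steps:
√(18679 - 2750) - 1*(-36084) = √15929 + 36084 = 36084 + √15929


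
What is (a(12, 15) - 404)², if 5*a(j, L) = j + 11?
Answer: 3988009/25 ≈ 1.5952e+5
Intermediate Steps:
a(j, L) = 11/5 + j/5 (a(j, L) = (j + 11)/5 = (11 + j)/5 = 11/5 + j/5)
(a(12, 15) - 404)² = ((11/5 + (⅕)*12) - 404)² = ((11/5 + 12/5) - 404)² = (23/5 - 404)² = (-1997/5)² = 3988009/25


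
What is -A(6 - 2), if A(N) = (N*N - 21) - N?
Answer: 9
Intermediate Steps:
A(N) = -21 + N² - N (A(N) = (N² - 21) - N = (-21 + N²) - N = -21 + N² - N)
-A(6 - 2) = -(-21 + (6 - 2)² - (6 - 2)) = -(-21 + 4² - 1*4) = -(-21 + 16 - 4) = -1*(-9) = 9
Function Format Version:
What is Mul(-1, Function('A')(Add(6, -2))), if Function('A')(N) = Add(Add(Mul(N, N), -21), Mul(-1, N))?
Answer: 9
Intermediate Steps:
Function('A')(N) = Add(-21, Pow(N, 2), Mul(-1, N)) (Function('A')(N) = Add(Add(Pow(N, 2), -21), Mul(-1, N)) = Add(Add(-21, Pow(N, 2)), Mul(-1, N)) = Add(-21, Pow(N, 2), Mul(-1, N)))
Mul(-1, Function('A')(Add(6, -2))) = Mul(-1, Add(-21, Pow(Add(6, -2), 2), Mul(-1, Add(6, -2)))) = Mul(-1, Add(-21, Pow(4, 2), Mul(-1, 4))) = Mul(-1, Add(-21, 16, -4)) = Mul(-1, -9) = 9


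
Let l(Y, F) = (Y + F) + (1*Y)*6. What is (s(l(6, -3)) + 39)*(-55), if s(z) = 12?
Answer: -2805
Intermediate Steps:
l(Y, F) = F + 7*Y (l(Y, F) = (F + Y) + Y*6 = (F + Y) + 6*Y = F + 7*Y)
(s(l(6, -3)) + 39)*(-55) = (12 + 39)*(-55) = 51*(-55) = -2805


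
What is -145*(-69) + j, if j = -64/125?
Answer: 1250561/125 ≈ 10004.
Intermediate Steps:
j = -64/125 (j = -64*1/125 = -64/125 ≈ -0.51200)
-145*(-69) + j = -145*(-69) - 64/125 = 10005 - 64/125 = 1250561/125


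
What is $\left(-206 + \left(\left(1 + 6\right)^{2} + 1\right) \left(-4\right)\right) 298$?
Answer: $-120988$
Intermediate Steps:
$\left(-206 + \left(\left(1 + 6\right)^{2} + 1\right) \left(-4\right)\right) 298 = \left(-206 + \left(7^{2} + 1\right) \left(-4\right)\right) 298 = \left(-206 + \left(49 + 1\right) \left(-4\right)\right) 298 = \left(-206 + 50 \left(-4\right)\right) 298 = \left(-206 - 200\right) 298 = \left(-406\right) 298 = -120988$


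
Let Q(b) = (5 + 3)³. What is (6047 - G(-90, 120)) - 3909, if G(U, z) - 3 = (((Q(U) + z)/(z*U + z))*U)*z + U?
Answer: 141145/89 ≈ 1585.9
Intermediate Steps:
Q(b) = 512 (Q(b) = 8³ = 512)
G(U, z) = 3 + U + U*z*(512 + z)/(z + U*z) (G(U, z) = 3 + ((((512 + z)/(z*U + z))*U)*z + U) = 3 + ((((512 + z)/(U*z + z))*U)*z + U) = 3 + ((((512 + z)/(z + U*z))*U)*z + U) = 3 + ((U*(512 + z)/(z + U*z))*z + U) = 3 + (U*z*(512 + z)/(z + U*z) + U) = 3 + (U + U*z*(512 + z)/(z + U*z)) = 3 + U + U*z*(512 + z)/(z + U*z))
(6047 - G(-90, 120)) - 3909 = (6047 - (3 + (-90)² + 516*(-90) - 90*120)/(1 - 90)) - 3909 = (6047 - (3 + 8100 - 46440 - 10800)/(-89)) - 3909 = (6047 - (-1)*(-49137)/89) - 3909 = (6047 - 1*49137/89) - 3909 = (6047 - 49137/89) - 3909 = 489046/89 - 3909 = 141145/89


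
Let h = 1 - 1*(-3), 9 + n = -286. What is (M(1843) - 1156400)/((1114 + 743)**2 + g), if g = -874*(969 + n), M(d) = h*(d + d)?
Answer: -1141656/2859373 ≈ -0.39927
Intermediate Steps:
n = -295 (n = -9 - 286 = -295)
h = 4 (h = 1 + 3 = 4)
M(d) = 8*d (M(d) = 4*(d + d) = 4*(2*d) = 8*d)
g = -589076 (g = -874*(969 - 295) = -874*674 = -589076)
(M(1843) - 1156400)/((1114 + 743)**2 + g) = (8*1843 - 1156400)/((1114 + 743)**2 - 589076) = (14744 - 1156400)/(1857**2 - 589076) = -1141656/(3448449 - 589076) = -1141656/2859373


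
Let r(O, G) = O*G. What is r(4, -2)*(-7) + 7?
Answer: 63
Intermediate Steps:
r(O, G) = G*O
r(4, -2)*(-7) + 7 = -2*4*(-7) + 7 = -8*(-7) + 7 = 56 + 7 = 63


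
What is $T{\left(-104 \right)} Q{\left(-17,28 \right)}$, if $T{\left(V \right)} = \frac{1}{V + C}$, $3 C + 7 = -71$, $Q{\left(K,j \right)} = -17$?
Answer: $\frac{17}{130} \approx 0.13077$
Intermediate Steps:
$C = -26$ ($C = - \frac{7}{3} + \frac{1}{3} \left(-71\right) = - \frac{7}{3} - \frac{71}{3} = -26$)
$T{\left(V \right)} = \frac{1}{-26 + V}$ ($T{\left(V \right)} = \frac{1}{V - 26} = \frac{1}{-26 + V}$)
$T{\left(-104 \right)} Q{\left(-17,28 \right)} = \frac{1}{-26 - 104} \left(-17\right) = \frac{1}{-130} \left(-17\right) = \left(- \frac{1}{130}\right) \left(-17\right) = \frac{17}{130}$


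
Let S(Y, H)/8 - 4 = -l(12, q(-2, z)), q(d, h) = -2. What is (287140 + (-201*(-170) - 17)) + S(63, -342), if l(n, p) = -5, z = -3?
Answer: 321365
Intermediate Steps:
S(Y, H) = 72 (S(Y, H) = 32 + 8*(-1*(-5)) = 32 + 8*5 = 32 + 40 = 72)
(287140 + (-201*(-170) - 17)) + S(63, -342) = (287140 + (-201*(-170) - 17)) + 72 = (287140 + (34170 - 17)) + 72 = (287140 + 34153) + 72 = 321293 + 72 = 321365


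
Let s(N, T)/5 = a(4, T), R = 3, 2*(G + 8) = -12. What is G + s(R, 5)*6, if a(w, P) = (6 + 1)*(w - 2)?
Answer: 406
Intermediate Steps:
G = -14 (G = -8 + (½)*(-12) = -8 - 6 = -14)
a(w, P) = -14 + 7*w (a(w, P) = 7*(-2 + w) = -14 + 7*w)
s(N, T) = 70 (s(N, T) = 5*(-14 + 7*4) = 5*(-14 + 28) = 5*14 = 70)
G + s(R, 5)*6 = -14 + 70*6 = -14 + 420 = 406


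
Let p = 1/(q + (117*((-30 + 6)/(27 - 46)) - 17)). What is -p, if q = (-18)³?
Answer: 19/108323 ≈ 0.00017540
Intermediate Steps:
q = -5832
p = -19/108323 (p = 1/(-5832 + (117*((-30 + 6)/(27 - 46)) - 17)) = 1/(-5832 + (117*(-24/(-19)) - 17)) = 1/(-5832 + (117*(-24*(-1/19)) - 17)) = 1/(-5832 + (117*(24/19) - 17)) = 1/(-5832 + (2808/19 - 17)) = 1/(-5832 + 2485/19) = 1/(-108323/19) = -19/108323 ≈ -0.00017540)
-p = -1*(-19/108323) = 19/108323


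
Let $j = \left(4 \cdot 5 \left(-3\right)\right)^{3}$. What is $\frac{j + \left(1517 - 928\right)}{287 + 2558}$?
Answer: $- \frac{215411}{2845} \approx -75.716$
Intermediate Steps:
$j = -216000$ ($j = \left(20 \left(-3\right)\right)^{3} = \left(-60\right)^{3} = -216000$)
$\frac{j + \left(1517 - 928\right)}{287 + 2558} = \frac{-216000 + \left(1517 - 928\right)}{287 + 2558} = \frac{-216000 + 589}{2845} = \left(-215411\right) \frac{1}{2845} = - \frac{215411}{2845}$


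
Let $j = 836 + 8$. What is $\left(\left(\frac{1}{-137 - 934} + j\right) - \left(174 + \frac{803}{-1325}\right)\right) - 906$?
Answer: $- \frac{334043012}{1419075} \approx -235.39$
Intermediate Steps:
$j = 844$
$\left(\left(\frac{1}{-137 - 934} + j\right) - \left(174 + \frac{803}{-1325}\right)\right) - 906 = \left(\left(\frac{1}{-137 - 934} + 844\right) - \left(174 + \frac{803}{-1325}\right)\right) - 906 = \left(\left(\frac{1}{-1071} + 844\right) - \frac{229747}{1325}\right) - 906 = \left(\left(- \frac{1}{1071} + 844\right) + \left(\frac{803}{1325} - 174\right)\right) - 906 = \left(\frac{903923}{1071} - \frac{229747}{1325}\right) - 906 = \frac{951638938}{1419075} - 906 = - \frac{334043012}{1419075}$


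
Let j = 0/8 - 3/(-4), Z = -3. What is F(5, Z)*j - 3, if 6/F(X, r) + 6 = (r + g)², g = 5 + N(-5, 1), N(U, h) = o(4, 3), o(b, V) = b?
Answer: -57/20 ≈ -2.8500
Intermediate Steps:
N(U, h) = 4
g = 9 (g = 5 + 4 = 9)
F(X, r) = 6/(-6 + (9 + r)²) (F(X, r) = 6/(-6 + (r + 9)²) = 6/(-6 + (9 + r)²))
j = ¾ (j = 0*(⅛) - 3*(-¼) = 0 + ¾ = ¾ ≈ 0.75000)
F(5, Z)*j - 3 = (6/(-6 + (9 - 3)²))*(¾) - 3 = (6/(-6 + 6²))*(¾) - 3 = (6/(-6 + 36))*(¾) - 3 = (6/30)*(¾) - 3 = (6*(1/30))*(¾) - 3 = (⅕)*(¾) - 3 = 3/20 - 3 = -57/20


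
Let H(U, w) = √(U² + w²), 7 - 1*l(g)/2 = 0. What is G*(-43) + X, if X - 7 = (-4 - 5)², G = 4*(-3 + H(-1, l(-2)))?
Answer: 604 - 172*√197 ≈ -1810.1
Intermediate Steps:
l(g) = 14 (l(g) = 14 - 2*0 = 14 + 0 = 14)
G = -12 + 4*√197 (G = 4*(-3 + √((-1)² + 14²)) = 4*(-3 + √(1 + 196)) = 4*(-3 + √197) = -12 + 4*√197 ≈ 44.143)
X = 88 (X = 7 + (-4 - 5)² = 7 + (-9)² = 7 + 81 = 88)
G*(-43) + X = (-12 + 4*√197)*(-43) + 88 = (516 - 172*√197) + 88 = 604 - 172*√197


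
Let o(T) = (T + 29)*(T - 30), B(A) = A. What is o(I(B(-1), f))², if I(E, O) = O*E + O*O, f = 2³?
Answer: 4884100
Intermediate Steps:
f = 8
I(E, O) = O² + E*O (I(E, O) = E*O + O² = O² + E*O)
o(T) = (-30 + T)*(29 + T) (o(T) = (29 + T)*(-30 + T) = (-30 + T)*(29 + T))
o(I(B(-1), f))² = (-870 + (8*(-1 + 8))² - 8*(-1 + 8))² = (-870 + (8*7)² - 8*7)² = (-870 + 56² - 1*56)² = (-870 + 3136 - 56)² = 2210² = 4884100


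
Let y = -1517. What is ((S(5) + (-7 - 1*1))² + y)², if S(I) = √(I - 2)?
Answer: 2103268 + 46400*√3 ≈ 2.1836e+6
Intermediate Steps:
S(I) = √(-2 + I)
((S(5) + (-7 - 1*1))² + y)² = ((√(-2 + 5) + (-7 - 1*1))² - 1517)² = ((√3 + (-7 - 1))² - 1517)² = ((√3 - 8)² - 1517)² = ((-8 + √3)² - 1517)² = (-1517 + (-8 + √3)²)²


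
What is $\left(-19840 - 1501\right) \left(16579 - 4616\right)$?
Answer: $-255302383$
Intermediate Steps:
$\left(-19840 - 1501\right) \left(16579 - 4616\right) = \left(-21341\right) 11963 = -255302383$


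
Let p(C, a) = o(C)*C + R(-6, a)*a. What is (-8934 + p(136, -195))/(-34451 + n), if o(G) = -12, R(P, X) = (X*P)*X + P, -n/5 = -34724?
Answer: 44479854/139169 ≈ 319.61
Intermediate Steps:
n = 173620 (n = -5*(-34724) = 173620)
R(P, X) = P + P*X² (R(P, X) = (P*X)*X + P = P*X² + P = P + P*X²)
p(C, a) = -12*C + a*(-6 - 6*a²) (p(C, a) = -12*C + (-6*(1 + a²))*a = -12*C + (-6 - 6*a²)*a = -12*C + a*(-6 - 6*a²))
(-8934 + p(136, -195))/(-34451 + n) = (-8934 + (-12*136 - 6*(-195) - 6*(-195)³))/(-34451 + 173620) = (-8934 + (-1632 + 1170 - 6*(-7414875)))/139169 = (-8934 + (-1632 + 1170 + 44489250))*(1/139169) = (-8934 + 44488788)*(1/139169) = 44479854*(1/139169) = 44479854/139169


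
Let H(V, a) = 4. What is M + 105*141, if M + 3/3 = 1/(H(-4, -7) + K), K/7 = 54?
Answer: 5655129/382 ≈ 14804.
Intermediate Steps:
K = 378 (K = 7*54 = 378)
M = -381/382 (M = -1 + 1/(4 + 378) = -1 + 1/382 = -381/382 ≈ -0.99738)
M + 105*141 = -381/382 + 105*141 = -381/382 + 14805 = 5655129/382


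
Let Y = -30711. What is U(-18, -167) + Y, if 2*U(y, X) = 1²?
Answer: -61421/2 ≈ -30711.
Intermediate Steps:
U(y, X) = ½ (U(y, X) = (½)*1² = (½)*1 = ½)
U(-18, -167) + Y = ½ - 30711 = -61421/2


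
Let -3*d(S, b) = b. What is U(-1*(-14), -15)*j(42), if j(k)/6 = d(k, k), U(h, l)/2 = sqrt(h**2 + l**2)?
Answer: -168*sqrt(421) ≈ -3447.1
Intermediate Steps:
U(h, l) = 2*sqrt(h**2 + l**2)
d(S, b) = -b/3
j(k) = -2*k (j(k) = 6*(-k/3) = -2*k)
U(-1*(-14), -15)*j(42) = (2*sqrt((-1*(-14))**2 + (-15)**2))*(-2*42) = (2*sqrt(14**2 + 225))*(-84) = (2*sqrt(196 + 225))*(-84) = (2*sqrt(421))*(-84) = -168*sqrt(421)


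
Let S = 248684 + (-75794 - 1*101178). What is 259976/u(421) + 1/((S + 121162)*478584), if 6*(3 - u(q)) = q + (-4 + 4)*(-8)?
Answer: -143984708125859693/37199483397648 ≈ -3870.6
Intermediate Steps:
u(q) = 3 - q/6 (u(q) = 3 - (q + (-4 + 4)*(-8))/6 = 3 - (q + 0*(-8))/6 = 3 - (q + 0)/6 = 3 - q/6)
S = 71712 (S = 248684 + (-75794 - 101178) = 248684 - 176972 = 71712)
259976/u(421) + 1/((S + 121162)*478584) = 259976/(3 - ⅙*421) + 1/((71712 + 121162)*478584) = 259976/(3 - 421/6) + (1/478584)/192874 = 259976/(-403/6) + (1/192874)*(1/478584) = 259976*(-6/403) + 1/92306410416 = -1559856/403 + 1/92306410416 = -143984708125859693/37199483397648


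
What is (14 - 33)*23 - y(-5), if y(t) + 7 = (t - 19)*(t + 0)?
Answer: -550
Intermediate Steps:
y(t) = -7 + t*(-19 + t) (y(t) = -7 + (t - 19)*(t + 0) = -7 + (-19 + t)*t = -7 + t*(-19 + t))
(14 - 33)*23 - y(-5) = (14 - 33)*23 - (-7 + (-5)**2 - 19*(-5)) = -19*23 - (-7 + 25 + 95) = -437 - 1*113 = -437 - 113 = -550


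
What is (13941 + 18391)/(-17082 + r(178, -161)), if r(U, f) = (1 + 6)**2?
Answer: -32332/17033 ≈ -1.8982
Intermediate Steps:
r(U, f) = 49 (r(U, f) = 7**2 = 49)
(13941 + 18391)/(-17082 + r(178, -161)) = (13941 + 18391)/(-17082 + 49) = 32332/(-17033) = 32332*(-1/17033) = -32332/17033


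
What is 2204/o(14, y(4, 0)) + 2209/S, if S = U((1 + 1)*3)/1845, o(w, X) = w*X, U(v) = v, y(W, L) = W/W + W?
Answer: 47550929/70 ≈ 6.7930e+5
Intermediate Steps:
y(W, L) = 1 + W
o(w, X) = X*w
S = 2/615 (S = ((1 + 1)*3)/1845 = (2*3)*(1/1845) = 6*(1/1845) = 2/615 ≈ 0.0032520)
2204/o(14, y(4, 0)) + 2209/S = 2204/(((1 + 4)*14)) + 2209/(2/615) = 2204/((5*14)) + 2209*(615/2) = 2204/70 + 1358535/2 = 2204*(1/70) + 1358535/2 = 1102/35 + 1358535/2 = 47550929/70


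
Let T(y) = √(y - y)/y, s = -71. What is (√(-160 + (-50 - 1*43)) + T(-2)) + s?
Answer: -71 + I*√253 ≈ -71.0 + 15.906*I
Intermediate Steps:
T(y) = 0 (T(y) = √0/y = 0/y = 0)
(√(-160 + (-50 - 1*43)) + T(-2)) + s = (√(-160 + (-50 - 1*43)) + 0) - 71 = (√(-160 + (-50 - 43)) + 0) - 71 = (√(-160 - 93) + 0) - 71 = (√(-253) + 0) - 71 = (I*√253 + 0) - 71 = I*√253 - 71 = -71 + I*√253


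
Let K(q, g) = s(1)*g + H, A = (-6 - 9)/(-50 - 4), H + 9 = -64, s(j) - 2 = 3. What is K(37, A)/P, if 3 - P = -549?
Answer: -1289/9936 ≈ -0.12973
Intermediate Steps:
P = 552 (P = 3 - 1*(-549) = 3 + 549 = 552)
s(j) = 5 (s(j) = 2 + 3 = 5)
H = -73 (H = -9 - 64 = -73)
A = 5/18 (A = -15/(-54) = -15*(-1/54) = 5/18 ≈ 0.27778)
K(q, g) = -73 + 5*g (K(q, g) = 5*g - 73 = -73 + 5*g)
K(37, A)/P = (-73 + 5*(5/18))/552 = (-73 + 25/18)*(1/552) = -1289/18*1/552 = -1289/9936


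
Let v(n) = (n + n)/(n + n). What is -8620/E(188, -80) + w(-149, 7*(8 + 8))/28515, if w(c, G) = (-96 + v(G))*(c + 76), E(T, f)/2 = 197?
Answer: -24306691/1123491 ≈ -21.635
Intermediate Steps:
E(T, f) = 394 (E(T, f) = 2*197 = 394)
v(n) = 1 (v(n) = (2*n)/((2*n)) = (2*n)*(1/(2*n)) = 1)
w(c, G) = -7220 - 95*c (w(c, G) = (-96 + 1)*(c + 76) = -95*(76 + c) = -7220 - 95*c)
-8620/E(188, -80) + w(-149, 7*(8 + 8))/28515 = -8620/394 + (-7220 - 95*(-149))/28515 = -8620*1/394 + (-7220 + 14155)*(1/28515) = -4310/197 + 6935*(1/28515) = -4310/197 + 1387/5703 = -24306691/1123491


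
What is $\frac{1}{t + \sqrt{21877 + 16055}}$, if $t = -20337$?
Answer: $- \frac{6779}{137851879} - \frac{2 \sqrt{9483}}{413555637} \approx -4.9647 \cdot 10^{-5}$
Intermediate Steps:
$\frac{1}{t + \sqrt{21877 + 16055}} = \frac{1}{-20337 + \sqrt{21877 + 16055}} = \frac{1}{-20337 + \sqrt{37932}} = \frac{1}{-20337 + 2 \sqrt{9483}}$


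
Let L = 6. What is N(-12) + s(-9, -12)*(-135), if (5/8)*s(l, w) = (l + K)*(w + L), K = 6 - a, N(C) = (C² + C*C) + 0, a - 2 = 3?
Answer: -10080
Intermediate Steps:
a = 5 (a = 2 + 3 = 5)
N(C) = 2*C² (N(C) = (C² + C²) + 0 = 2*C² + 0 = 2*C²)
K = 1 (K = 6 - 1*5 = 6 - 5 = 1)
s(l, w) = 8*(1 + l)*(6 + w)/5 (s(l, w) = 8*((l + 1)*(w + 6))/5 = 8*((1 + l)*(6 + w))/5 = 8*(1 + l)*(6 + w)/5)
N(-12) + s(-9, -12)*(-135) = 2*(-12)² + (48/5 + (8/5)*(-12) + (48/5)*(-9) + (8/5)*(-9)*(-12))*(-135) = 2*144 + (48/5 - 96/5 - 432/5 + 864/5)*(-135) = 288 + (384/5)*(-135) = 288 - 10368 = -10080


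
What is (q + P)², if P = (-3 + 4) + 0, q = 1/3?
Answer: 16/9 ≈ 1.7778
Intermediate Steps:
q = ⅓ ≈ 0.33333
P = 1 (P = 1 + 0 = 1)
(q + P)² = (⅓ + 1)² = (4/3)² = 16/9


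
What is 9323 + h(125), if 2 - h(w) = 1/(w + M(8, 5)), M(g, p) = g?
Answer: 1240224/133 ≈ 9325.0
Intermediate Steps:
h(w) = 2 - 1/(8 + w) (h(w) = 2 - 1/(w + 8) = 2 - 1/(8 + w))
9323 + h(125) = 9323 + (15 + 2*125)/(8 + 125) = 9323 + (15 + 250)/133 = 9323 + (1/133)*265 = 9323 + 265/133 = 1240224/133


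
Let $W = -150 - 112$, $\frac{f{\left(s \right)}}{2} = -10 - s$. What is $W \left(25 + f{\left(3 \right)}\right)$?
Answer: $262$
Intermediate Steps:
$f{\left(s \right)} = -20 - 2 s$ ($f{\left(s \right)} = 2 \left(-10 - s\right) = -20 - 2 s$)
$W = -262$ ($W = -150 - 112 = -262$)
$W \left(25 + f{\left(3 \right)}\right) = - 262 \left(25 - 26\right) = \left(-262\right) \left(-1\right) = 262$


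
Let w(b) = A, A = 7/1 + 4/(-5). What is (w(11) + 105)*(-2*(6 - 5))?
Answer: -1112/5 ≈ -222.40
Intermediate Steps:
A = 31/5 (A = 7*1 + 4*(-⅕) = 7 - ⅘ = 31/5 ≈ 6.2000)
w(b) = 31/5
(w(11) + 105)*(-2*(6 - 5)) = (31/5 + 105)*(-2*(6 - 5)) = 556*(-2*1)/5 = (556/5)*(-2) = -1112/5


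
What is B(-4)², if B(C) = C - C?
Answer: 0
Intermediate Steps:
B(C) = 0
B(-4)² = 0² = 0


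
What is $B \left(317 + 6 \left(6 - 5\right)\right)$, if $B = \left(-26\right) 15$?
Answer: $-125970$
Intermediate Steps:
$B = -390$
$B \left(317 + 6 \left(6 - 5\right)\right) = - 390 \left(317 + 6 \left(6 - 5\right)\right) = - 390 \left(317 + 6 \cdot 1\right) = - 390 \left(317 + 6\right) = \left(-390\right) 323 = -125970$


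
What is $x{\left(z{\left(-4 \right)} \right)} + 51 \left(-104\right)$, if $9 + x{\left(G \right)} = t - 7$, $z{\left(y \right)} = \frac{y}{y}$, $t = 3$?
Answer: $-5317$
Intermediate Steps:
$z{\left(y \right)} = 1$
$x{\left(G \right)} = -13$ ($x{\left(G \right)} = -9 + \left(3 - 7\right) = -9 - 4 = -13$)
$x{\left(z{\left(-4 \right)} \right)} + 51 \left(-104\right) = -13 + 51 \left(-104\right) = -13 - 5304 = -5317$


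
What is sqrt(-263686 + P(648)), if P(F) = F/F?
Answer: I*sqrt(263685) ≈ 513.5*I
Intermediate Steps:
P(F) = 1
sqrt(-263686 + P(648)) = sqrt(-263686 + 1) = sqrt(-263685) = I*sqrt(263685)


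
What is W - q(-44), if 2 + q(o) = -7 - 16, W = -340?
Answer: -315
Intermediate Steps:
q(o) = -25 (q(o) = -2 + (-7 - 16) = -2 - 23 = -25)
W - q(-44) = -340 - 1*(-25) = -340 + 25 = -315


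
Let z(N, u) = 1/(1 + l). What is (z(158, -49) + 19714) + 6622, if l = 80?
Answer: 2133217/81 ≈ 26336.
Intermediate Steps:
z(N, u) = 1/81 (z(N, u) = 1/(1 + 80) = 1/81)
(z(158, -49) + 19714) + 6622 = (1/81 + 19714) + 6622 = 1596835/81 + 6622 = 2133217/81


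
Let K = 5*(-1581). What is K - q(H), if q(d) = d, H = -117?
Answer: -7788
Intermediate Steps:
K = -7905
K - q(H) = -7905 - 1*(-117) = -7905 + 117 = -7788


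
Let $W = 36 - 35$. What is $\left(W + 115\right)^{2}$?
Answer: $13456$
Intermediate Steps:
$W = 1$
$\left(W + 115\right)^{2} = \left(1 + 115\right)^{2} = 116^{2} = 13456$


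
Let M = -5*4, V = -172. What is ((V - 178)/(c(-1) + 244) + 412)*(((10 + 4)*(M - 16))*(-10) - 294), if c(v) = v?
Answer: 157829812/81 ≈ 1.9485e+6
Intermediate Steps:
M = -20
((V - 178)/(c(-1) + 244) + 412)*(((10 + 4)*(M - 16))*(-10) - 294) = ((-172 - 178)/(-1 + 244) + 412)*(((10 + 4)*(-20 - 16))*(-10) - 294) = (-350/243 + 412)*((14*(-36))*(-10) - 294) = (-350*1/243 + 412)*(-504*(-10) - 294) = (-350/243 + 412)*(5040 - 294) = (99766/243)*4746 = 157829812/81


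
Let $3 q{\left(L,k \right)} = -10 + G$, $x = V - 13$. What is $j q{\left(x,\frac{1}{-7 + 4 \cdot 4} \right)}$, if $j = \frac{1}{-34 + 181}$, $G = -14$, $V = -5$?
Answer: $- \frac{8}{147} \approx -0.054422$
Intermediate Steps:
$x = -18$ ($x = -5 - 13 = -18$)
$q{\left(L,k \right)} = -8$ ($q{\left(L,k \right)} = \frac{-10 - 14}{3} = \frac{1}{3} \left(-24\right) = -8$)
$j = \frac{1}{147} \approx 0.0068027$
$j q{\left(x,\frac{1}{-7 + 4 \cdot 4} \right)} = \frac{1}{147} \left(-8\right) = - \frac{8}{147}$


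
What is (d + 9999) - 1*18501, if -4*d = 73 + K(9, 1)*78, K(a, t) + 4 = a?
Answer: -34471/4 ≈ -8617.8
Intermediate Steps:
K(a, t) = -4 + a
d = -463/4 (d = -(73 + (-4 + 9)*78)/4 = -(73 + 5*78)/4 = -(73 + 390)/4 = -1/4*463 = -463/4 ≈ -115.75)
(d + 9999) - 1*18501 = (-463/4 + 9999) - 1*18501 = 39533/4 - 18501 = -34471/4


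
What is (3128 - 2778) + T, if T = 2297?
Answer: 2647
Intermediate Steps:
(3128 - 2778) + T = (3128 - 2778) + 2297 = 350 + 2297 = 2647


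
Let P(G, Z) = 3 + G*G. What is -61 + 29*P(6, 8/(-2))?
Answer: 1070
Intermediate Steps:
P(G, Z) = 3 + G²
-61 + 29*P(6, 8/(-2)) = -61 + 29*(3 + 6²) = -61 + 29*(3 + 36) = -61 + 29*39 = -61 + 1131 = 1070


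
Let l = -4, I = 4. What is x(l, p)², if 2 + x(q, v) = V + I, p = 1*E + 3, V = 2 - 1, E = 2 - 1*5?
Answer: 9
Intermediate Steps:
E = -3 (E = 2 - 5 = -3)
V = 1
p = 0 (p = 1*(-3) + 3 = -3 + 3 = 0)
x(q, v) = 3 (x(q, v) = -2 + (1 + 4) = -2 + 5 = 3)
x(l, p)² = 3² = 9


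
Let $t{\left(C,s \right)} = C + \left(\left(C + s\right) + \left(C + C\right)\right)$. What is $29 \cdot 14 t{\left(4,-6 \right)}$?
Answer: $4060$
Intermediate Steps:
$t{\left(C,s \right)} = s + 4 C$ ($t{\left(C,s \right)} = C + \left(\left(C + s\right) + 2 C\right) = C + \left(s + 3 C\right) = s + 4 C$)
$29 \cdot 14 t{\left(4,-6 \right)} = 29 \cdot 14 \left(-6 + 4 \cdot 4\right) = 406 \left(-6 + 16\right) = 406 \cdot 10 = 4060$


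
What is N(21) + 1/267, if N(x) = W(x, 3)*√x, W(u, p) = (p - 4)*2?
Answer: 1/267 - 2*√21 ≈ -9.1614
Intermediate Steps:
W(u, p) = -8 + 2*p (W(u, p) = (-4 + p)*2 = -8 + 2*p)
N(x) = -2*√x (N(x) = (-8 + 2*3)*√x = (-8 + 6)*√x = -2*√x)
N(21) + 1/267 = -2*√21 + 1/267 = 1/267 - 2*√21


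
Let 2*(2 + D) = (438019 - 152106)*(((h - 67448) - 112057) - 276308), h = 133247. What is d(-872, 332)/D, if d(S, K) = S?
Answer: 872/46112906381 ≈ 1.8910e-8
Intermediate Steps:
D = -46112906381 (D = -2 + ((438019 - 152106)*(((133247 - 67448) - 112057) - 276308))/2 = -2 + (285913*((65799 - 112057) - 276308))/2 = -2 + (285913*(-46258 - 276308))/2 = -2 + (285913*(-322566))/2 = -2 + (½)*(-92225812758) = -2 - 46112906379 = -46112906381)
d(-872, 332)/D = -872/(-46112906381) = -872*(-1/46112906381) = 872/46112906381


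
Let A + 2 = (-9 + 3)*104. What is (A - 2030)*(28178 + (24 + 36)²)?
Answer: -84402368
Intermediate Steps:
A = -626 (A = -2 + (-9 + 3)*104 = -2 - 6*104 = -2 - 624 = -626)
(A - 2030)*(28178 + (24 + 36)²) = (-626 - 2030)*(28178 + (24 + 36)²) = -2656*(28178 + 60²) = -2656*(28178 + 3600) = -2656*31778 = -84402368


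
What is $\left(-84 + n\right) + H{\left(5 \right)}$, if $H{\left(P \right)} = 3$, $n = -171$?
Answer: $-252$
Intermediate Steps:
$\left(-84 + n\right) + H{\left(5 \right)} = \left(-84 - 171\right) + 3 = -255 + 3 = -252$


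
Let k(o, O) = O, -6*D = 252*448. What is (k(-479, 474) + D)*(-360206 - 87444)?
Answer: 8210796300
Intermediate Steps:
D = -18816 (D = -42*448 = -⅙*112896 = -18816)
(k(-479, 474) + D)*(-360206 - 87444) = (474 - 18816)*(-360206 - 87444) = -18342*(-447650) = 8210796300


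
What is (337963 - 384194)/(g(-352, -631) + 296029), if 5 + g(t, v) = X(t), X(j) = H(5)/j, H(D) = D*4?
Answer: -4068328/26050107 ≈ -0.15617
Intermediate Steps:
H(D) = 4*D
X(j) = 20/j (X(j) = (4*5)/j = 20/j)
g(t, v) = -5 + 20/t
(337963 - 384194)/(g(-352, -631) + 296029) = (337963 - 384194)/((-5 + 20/(-352)) + 296029) = -46231/((-5 + 20*(-1/352)) + 296029) = -46231/((-5 - 5/88) + 296029) = -46231/(-445/88 + 296029) = -46231/26050107/88 = -46231*88/26050107 = -4068328/26050107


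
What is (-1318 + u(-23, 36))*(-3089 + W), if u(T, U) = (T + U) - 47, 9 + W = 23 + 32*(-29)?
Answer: 5412056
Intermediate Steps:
W = -914 (W = -9 + (23 + 32*(-29)) = -9 + (23 - 928) = -9 - 905 = -914)
u(T, U) = -47 + T + U
(-1318 + u(-23, 36))*(-3089 + W) = (-1318 + (-47 - 23 + 36))*(-3089 - 914) = (-1318 - 34)*(-4003) = -1352*(-4003) = 5412056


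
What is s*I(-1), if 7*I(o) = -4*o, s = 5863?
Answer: 23452/7 ≈ 3350.3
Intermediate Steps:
I(o) = -4*o/7 (I(o) = (-4*o)/7 = -4*o/7)
s*I(-1) = 5863*(-4/7*(-1)) = 5863*(4/7) = 23452/7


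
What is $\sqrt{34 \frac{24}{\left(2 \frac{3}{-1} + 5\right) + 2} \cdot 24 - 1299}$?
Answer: $\sqrt{18285} \approx 135.22$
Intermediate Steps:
$\sqrt{34 \frac{24}{\left(2 \frac{3}{-1} + 5\right) + 2} \cdot 24 - 1299} = \sqrt{34 \frac{24}{\left(2 \cdot 3 \left(-1\right) + 5\right) + 2} \cdot 24 - 1299} = \sqrt{34 \frac{24}{\left(2 \left(-3\right) + 5\right) + 2} \cdot 24 - 1299} = \sqrt{34 \frac{24}{\left(-6 + 5\right) + 2} \cdot 24 - 1299} = \sqrt{34 \frac{24}{-1 + 2} \cdot 24 - 1299} = \sqrt{34 \cdot \frac{24}{1} \cdot 24 - 1299} = \sqrt{34 \cdot 24 \cdot 1 \cdot 24 - 1299} = \sqrt{34 \cdot 24 \cdot 24 - 1299} = \sqrt{816 \cdot 24 - 1299} = \sqrt{19584 - 1299} = \sqrt{18285}$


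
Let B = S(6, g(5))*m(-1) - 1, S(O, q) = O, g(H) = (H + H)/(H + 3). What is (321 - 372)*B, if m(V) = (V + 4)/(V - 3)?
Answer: 561/2 ≈ 280.50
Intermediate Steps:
g(H) = 2*H/(3 + H) (g(H) = (2*H)/(3 + H) = 2*H/(3 + H))
m(V) = (4 + V)/(-3 + V)
B = -11/2 (B = 6*((4 - 1)/(-3 - 1)) - 1 = 6*(3/(-4)) - 1 = 6*(-1/4*3) - 1 = 6*(-3/4) - 1 = -9/2 - 1 = -11/2 ≈ -5.5000)
(321 - 372)*B = (321 - 372)*(-11/2) = -51*(-11/2) = 561/2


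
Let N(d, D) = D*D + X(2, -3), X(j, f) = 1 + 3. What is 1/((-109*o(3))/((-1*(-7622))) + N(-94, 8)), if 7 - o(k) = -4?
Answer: 7622/517097 ≈ 0.014740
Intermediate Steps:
o(k) = 11 (o(k) = 7 - 1*(-4) = 7 + 4 = 11)
X(j, f) = 4
N(d, D) = 4 + D**2 (N(d, D) = D*D + 4 = D**2 + 4 = 4 + D**2)
1/((-109*o(3))/((-1*(-7622))) + N(-94, 8)) = 1/((-109*11)/((-1*(-7622))) + (4 + 8**2)) = 1/(-1199/7622 + (4 + 64)) = 1/(-1199*1/7622 + 68) = 1/(-1199/7622 + 68) = 1/(517097/7622) = 7622/517097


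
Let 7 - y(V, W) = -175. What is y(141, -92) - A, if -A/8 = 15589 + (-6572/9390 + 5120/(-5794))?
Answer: 1698562815074/13601415 ≈ 1.2488e+5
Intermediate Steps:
y(V, W) = 182 (y(V, W) = 7 - 1*(-175) = 7 + 175 = 182)
A = -1696087357544/13601415 (A = -8*(15589 + (-6572/9390 + 5120/(-5794))) = -8*(15589 + (-6572*1/9390 + 5120*(-1/5794))) = -8*(15589 + (-3286/4695 - 2560/2897)) = -8*(15589 - 21538742/13601415) = -8*212010919693/13601415 = -1696087357544/13601415 ≈ -1.2470e+5)
y(141, -92) - A = 182 - 1*(-1696087357544/13601415) = 182 + 1696087357544/13601415 = 1698562815074/13601415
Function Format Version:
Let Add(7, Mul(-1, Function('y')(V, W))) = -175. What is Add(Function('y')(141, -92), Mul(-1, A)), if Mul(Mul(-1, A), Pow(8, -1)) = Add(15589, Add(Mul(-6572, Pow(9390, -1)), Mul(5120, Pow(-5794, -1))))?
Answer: Rational(1698562815074, 13601415) ≈ 1.2488e+5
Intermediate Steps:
Function('y')(V, W) = 182 (Function('y')(V, W) = Add(7, Mul(-1, -175)) = Add(7, 175) = 182)
A = Rational(-1696087357544, 13601415) (A = Mul(-8, Add(15589, Add(Mul(-6572, Pow(9390, -1)), Mul(5120, Pow(-5794, -1))))) = Mul(-8, Add(15589, Add(Mul(-6572, Rational(1, 9390)), Mul(5120, Rational(-1, 5794))))) = Mul(-8, Add(15589, Add(Rational(-3286, 4695), Rational(-2560, 2897)))) = Mul(-8, Add(15589, Rational(-21538742, 13601415))) = Mul(-8, Rational(212010919693, 13601415)) = Rational(-1696087357544, 13601415) ≈ -1.2470e+5)
Add(Function('y')(141, -92), Mul(-1, A)) = Add(182, Mul(-1, Rational(-1696087357544, 13601415))) = Add(182, Rational(1696087357544, 13601415)) = Rational(1698562815074, 13601415)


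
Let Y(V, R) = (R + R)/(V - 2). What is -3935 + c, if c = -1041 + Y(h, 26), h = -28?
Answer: -74666/15 ≈ -4977.7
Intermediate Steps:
Y(V, R) = 2*R/(-2 + V) (Y(V, R) = (2*R)/(-2 + V) = 2*R/(-2 + V))
c = -15641/15 (c = -1041 + 2*26/(-2 - 28) = -1041 + 2*26/(-30) = -1041 + 2*26*(-1/30) = -1041 - 26/15 = -15641/15 ≈ -1042.7)
-3935 + c = -3935 - 15641/15 = -74666/15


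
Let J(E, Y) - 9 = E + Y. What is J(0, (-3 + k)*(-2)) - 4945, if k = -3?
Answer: -4924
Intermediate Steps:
J(E, Y) = 9 + E + Y (J(E, Y) = 9 + (E + Y) = 9 + E + Y)
J(0, (-3 + k)*(-2)) - 4945 = (9 + 0 + (-3 - 3)*(-2)) - 4945 = (9 + 0 - 6*(-2)) - 4945 = (9 + 0 + 12) - 4945 = 21 - 4945 = -4924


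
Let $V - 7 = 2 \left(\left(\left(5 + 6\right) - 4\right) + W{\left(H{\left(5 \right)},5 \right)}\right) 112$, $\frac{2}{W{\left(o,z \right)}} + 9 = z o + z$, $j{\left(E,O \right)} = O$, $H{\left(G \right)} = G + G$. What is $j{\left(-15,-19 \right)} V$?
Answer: $- \frac{692531}{23} \approx -30110.0$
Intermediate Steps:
$H{\left(G \right)} = 2 G$
$W{\left(o,z \right)} = \frac{2}{-9 + z + o z}$ ($W{\left(o,z \right)} = \frac{2}{-9 + \left(z o + z\right)} = \frac{2}{-9 + \left(o z + z\right)} = \frac{2}{-9 + \left(z + o z\right)} = \frac{2}{-9 + z + o z}$)
$V = \frac{36449}{23}$ ($V = 7 + 2 \left(\left(\left(5 + 6\right) - 4\right) + \frac{2}{-9 + 5 + 2 \cdot 5 \cdot 5}\right) 112 = 7 + 2 \left(\left(11 - 4\right) + \frac{2}{-9 + 5 + 10 \cdot 5}\right) 112 = 7 + 2 \left(7 + \frac{2}{-9 + 5 + 50}\right) 112 = 7 + 2 \left(7 + \frac{2}{46}\right) 112 = 7 + 2 \left(7 + 2 \cdot \frac{1}{46}\right) 112 = 7 + 2 \left(7 + \frac{1}{23}\right) 112 = 7 + 2 \cdot \frac{162}{23} \cdot 112 = 7 + \frac{324}{23} \cdot 112 = 7 + \frac{36288}{23} = \frac{36449}{23} \approx 1584.7$)
$j{\left(-15,-19 \right)} V = \left(-19\right) \frac{36449}{23} = - \frac{692531}{23}$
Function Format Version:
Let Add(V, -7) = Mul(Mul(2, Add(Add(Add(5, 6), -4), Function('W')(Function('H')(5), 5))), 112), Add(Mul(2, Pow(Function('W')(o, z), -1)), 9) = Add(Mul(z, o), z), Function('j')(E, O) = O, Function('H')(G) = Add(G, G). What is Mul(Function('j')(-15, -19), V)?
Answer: Rational(-692531, 23) ≈ -30110.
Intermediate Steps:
Function('H')(G) = Mul(2, G)
Function('W')(o, z) = Mul(2, Pow(Add(-9, z, Mul(o, z)), -1)) (Function('W')(o, z) = Mul(2, Pow(Add(-9, Add(Mul(z, o), z)), -1)) = Mul(2, Pow(Add(-9, Add(Mul(o, z), z)), -1)) = Mul(2, Pow(Add(-9, Add(z, Mul(o, z))), -1)) = Mul(2, Pow(Add(-9, z, Mul(o, z)), -1)))
V = Rational(36449, 23) (V = Add(7, Mul(Mul(2, Add(Add(Add(5, 6), -4), Mul(2, Pow(Add(-9, 5, Mul(Mul(2, 5), 5)), -1)))), 112)) = Add(7, Mul(Mul(2, Add(Add(11, -4), Mul(2, Pow(Add(-9, 5, Mul(10, 5)), -1)))), 112)) = Add(7, Mul(Mul(2, Add(7, Mul(2, Pow(Add(-9, 5, 50), -1)))), 112)) = Add(7, Mul(Mul(2, Add(7, Mul(2, Pow(46, -1)))), 112)) = Add(7, Mul(Mul(2, Add(7, Mul(2, Rational(1, 46)))), 112)) = Add(7, Mul(Mul(2, Add(7, Rational(1, 23))), 112)) = Add(7, Mul(Mul(2, Rational(162, 23)), 112)) = Add(7, Mul(Rational(324, 23), 112)) = Add(7, Rational(36288, 23)) = Rational(36449, 23) ≈ 1584.7)
Mul(Function('j')(-15, -19), V) = Mul(-19, Rational(36449, 23)) = Rational(-692531, 23)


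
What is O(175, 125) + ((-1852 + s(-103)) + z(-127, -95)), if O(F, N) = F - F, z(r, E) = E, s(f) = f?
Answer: -2050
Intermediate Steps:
O(F, N) = 0
O(175, 125) + ((-1852 + s(-103)) + z(-127, -95)) = 0 + ((-1852 - 103) - 95) = 0 + (-1955 - 95) = 0 - 2050 = -2050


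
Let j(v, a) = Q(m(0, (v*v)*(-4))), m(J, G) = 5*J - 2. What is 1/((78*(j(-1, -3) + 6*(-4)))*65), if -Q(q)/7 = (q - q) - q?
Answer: -1/192660 ≈ -5.1905e-6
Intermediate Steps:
m(J, G) = -2 + 5*J
Q(q) = 7*q (Q(q) = -7*((q - q) - q) = -7*(0 - q) = -(-7)*q = 7*q)
j(v, a) = -14 (j(v, a) = 7*(-2 + 5*0) = 7*(-2 + 0) = 7*(-2) = -14)
1/((78*(j(-1, -3) + 6*(-4)))*65) = 1/((78*(-14 + 6*(-4)))*65) = 1/((78*(-14 - 24))*65) = 1/((78*(-38))*65) = 1/(-2964*65) = 1/(-192660) = -1/192660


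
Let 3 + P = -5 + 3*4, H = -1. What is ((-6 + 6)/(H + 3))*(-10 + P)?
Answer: 0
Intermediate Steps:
P = 4 (P = -3 + (-5 + 3*4) = -3 + (-5 + 12) = -3 + 7 = 4)
((-6 + 6)/(H + 3))*(-10 + P) = ((-6 + 6)/(-1 + 3))*(-10 + 4) = (0/2)*(-6) = (0*(½))*(-6) = 0*(-6) = 0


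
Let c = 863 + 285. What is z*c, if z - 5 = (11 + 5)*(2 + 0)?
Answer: 42476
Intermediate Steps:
c = 1148
z = 37 (z = 5 + (11 + 5)*(2 + 0) = 5 + 16*2 = 5 + 32 = 37)
z*c = 37*1148 = 42476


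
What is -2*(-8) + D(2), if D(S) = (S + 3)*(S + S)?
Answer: 36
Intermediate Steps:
D(S) = 2*S*(3 + S) (D(S) = (3 + S)*(2*S) = 2*S*(3 + S))
-2*(-8) + D(2) = -2*(-8) + 2*2*(3 + 2) = 16 + 2*2*5 = 16 + 20 = 36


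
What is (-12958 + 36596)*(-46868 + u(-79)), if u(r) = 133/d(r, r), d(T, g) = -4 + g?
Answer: -91956003926/83 ≈ -1.1079e+9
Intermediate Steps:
u(r) = 133/(-4 + r)
(-12958 + 36596)*(-46868 + u(-79)) = (-12958 + 36596)*(-46868 + 133/(-4 - 79)) = 23638*(-46868 + 133/(-83)) = 23638*(-46868 + 133*(-1/83)) = 23638*(-46868 - 133/83) = 23638*(-3890177/83) = -91956003926/83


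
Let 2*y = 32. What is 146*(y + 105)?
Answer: 17666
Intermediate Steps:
y = 16 (y = (½)*32 = 16)
146*(y + 105) = 146*(16 + 105) = 146*121 = 17666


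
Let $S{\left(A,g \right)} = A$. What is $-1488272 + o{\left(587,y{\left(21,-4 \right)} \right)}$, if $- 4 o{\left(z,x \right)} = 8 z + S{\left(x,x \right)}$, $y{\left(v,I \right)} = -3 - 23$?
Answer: $- \frac{2978879}{2} \approx -1.4894 \cdot 10^{6}$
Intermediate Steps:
$y{\left(v,I \right)} = -26$
$o{\left(z,x \right)} = - 2 z - \frac{x}{4}$ ($o{\left(z,x \right)} = - \frac{8 z + x}{4} = - \frac{x + 8 z}{4} = - 2 z - \frac{x}{4}$)
$-1488272 + o{\left(587,y{\left(21,-4 \right)} \right)} = -1488272 - \frac{2335}{2} = - \frac{2978879}{2}$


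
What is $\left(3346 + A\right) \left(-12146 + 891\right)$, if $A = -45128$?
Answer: $470256410$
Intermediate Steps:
$\left(3346 + A\right) \left(-12146 + 891\right) = \left(3346 - 45128\right) \left(-12146 + 891\right) = \left(-41782\right) \left(-11255\right) = 470256410$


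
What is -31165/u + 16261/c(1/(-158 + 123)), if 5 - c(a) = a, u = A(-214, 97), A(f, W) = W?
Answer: 49721055/17072 ≈ 2912.4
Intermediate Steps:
u = 97
c(a) = 5 - a
-31165/u + 16261/c(1/(-158 + 123)) = -31165/97 + 16261/(5 - 1/(-158 + 123)) = -31165*1/97 + 16261/(5 - 1/(-35)) = -31165/97 + 16261/(5 - 1*(-1/35)) = -31165/97 + 16261/(5 + 1/35) = -31165/97 + 16261/(176/35) = -31165/97 + 16261*(35/176) = -31165/97 + 569135/176 = 49721055/17072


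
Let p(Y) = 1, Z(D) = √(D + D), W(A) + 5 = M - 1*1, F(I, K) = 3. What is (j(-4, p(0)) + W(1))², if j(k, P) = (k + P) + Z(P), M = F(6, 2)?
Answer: (-6 + √2)² ≈ 21.029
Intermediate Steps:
M = 3
W(A) = -3 (W(A) = -5 + (3 - 1*1) = -5 + (3 - 1) = -5 + 2 = -3)
Z(D) = √2*√D (Z(D) = √(2*D) = √2*√D)
j(k, P) = P + k + √2*√P (j(k, P) = (k + P) + √2*√P = (P + k) + √2*√P = P + k + √2*√P)
(j(-4, p(0)) + W(1))² = ((1 - 4 + √2*√1) - 3)² = ((1 - 4 + √2*1) - 3)² = ((1 - 4 + √2) - 3)² = ((-3 + √2) - 3)² = (-6 + √2)²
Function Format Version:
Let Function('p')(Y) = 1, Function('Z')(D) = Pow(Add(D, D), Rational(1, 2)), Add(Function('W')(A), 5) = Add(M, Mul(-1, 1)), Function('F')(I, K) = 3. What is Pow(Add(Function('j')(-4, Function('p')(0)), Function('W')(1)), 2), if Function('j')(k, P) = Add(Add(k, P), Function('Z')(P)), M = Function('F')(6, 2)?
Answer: Pow(Add(-6, Pow(2, Rational(1, 2))), 2) ≈ 21.029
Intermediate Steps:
M = 3
Function('W')(A) = -3 (Function('W')(A) = Add(-5, Add(3, Mul(-1, 1))) = Add(-5, Add(3, -1)) = Add(-5, 2) = -3)
Function('Z')(D) = Mul(Pow(2, Rational(1, 2)), Pow(D, Rational(1, 2))) (Function('Z')(D) = Pow(Mul(2, D), Rational(1, 2)) = Mul(Pow(2, Rational(1, 2)), Pow(D, Rational(1, 2))))
Function('j')(k, P) = Add(P, k, Mul(Pow(2, Rational(1, 2)), Pow(P, Rational(1, 2)))) (Function('j')(k, P) = Add(Add(k, P), Mul(Pow(2, Rational(1, 2)), Pow(P, Rational(1, 2)))) = Add(Add(P, k), Mul(Pow(2, Rational(1, 2)), Pow(P, Rational(1, 2)))) = Add(P, k, Mul(Pow(2, Rational(1, 2)), Pow(P, Rational(1, 2)))))
Pow(Add(Function('j')(-4, Function('p')(0)), Function('W')(1)), 2) = Pow(Add(Add(1, -4, Mul(Pow(2, Rational(1, 2)), Pow(1, Rational(1, 2)))), -3), 2) = Pow(Add(Add(1, -4, Mul(Pow(2, Rational(1, 2)), 1)), -3), 2) = Pow(Add(Add(1, -4, Pow(2, Rational(1, 2))), -3), 2) = Pow(Add(Add(-3, Pow(2, Rational(1, 2))), -3), 2) = Pow(Add(-6, Pow(2, Rational(1, 2))), 2)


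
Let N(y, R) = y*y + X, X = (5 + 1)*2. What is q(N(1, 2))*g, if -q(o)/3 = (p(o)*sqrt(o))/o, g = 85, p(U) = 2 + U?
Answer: -3825*sqrt(13)/13 ≈ -1060.9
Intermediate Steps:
X = 12 (X = 6*2 = 12)
N(y, R) = 12 + y**2 (N(y, R) = y*y + 12 = y**2 + 12 = 12 + y**2)
q(o) = -3*(2 + o)/sqrt(o) (q(o) = -3*(2 + o)*sqrt(o)/o = -3*sqrt(o)*(2 + o)/o = -3*(2 + o)/sqrt(o))
q(N(1, 2))*g = (3*(-2 - (12 + 1**2))/sqrt(12 + 1**2))*85 = (3*(-2 - (12 + 1))/sqrt(12 + 1))*85 = (3*(-2 - 1*13)/sqrt(13))*85 = (3*(sqrt(13)/13)*(-2 - 13))*85 = (3*(sqrt(13)/13)*(-15))*85 = -45*sqrt(13)/13*85 = -3825*sqrt(13)/13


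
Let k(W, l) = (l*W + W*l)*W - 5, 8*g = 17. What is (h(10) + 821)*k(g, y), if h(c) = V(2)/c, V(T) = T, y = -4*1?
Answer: -675437/20 ≈ -33772.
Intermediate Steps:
y = -4
g = 17/8 (g = (⅛)*17 = 17/8 ≈ 2.1250)
h(c) = 2/c
k(W, l) = -5 + 2*l*W² (k(W, l) = (W*l + W*l)*W - 5 = (2*W*l)*W - 5 = 2*l*W² - 5 = -5 + 2*l*W²)
(h(10) + 821)*k(g, y) = (2/10 + 821)*(-5 + 2*(-4)*(17/8)²) = (2*(⅒) + 821)*(-5 + 2*(-4)*(289/64)) = (⅕ + 821)*(-5 - 289/8) = (4106/5)*(-329/8) = -675437/20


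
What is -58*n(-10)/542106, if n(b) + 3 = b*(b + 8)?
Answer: -493/271053 ≈ -0.0018188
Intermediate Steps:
n(b) = -3 + b*(8 + b) (n(b) = -3 + b*(b + 8) = -3 + b*(8 + b))
-58*n(-10)/542106 = -58*(-3 + (-10)**2 + 8*(-10))/542106 = -58*(-3 + 100 - 80)*(1/542106) = -58*17*(1/542106) = -986*1/542106 = -493/271053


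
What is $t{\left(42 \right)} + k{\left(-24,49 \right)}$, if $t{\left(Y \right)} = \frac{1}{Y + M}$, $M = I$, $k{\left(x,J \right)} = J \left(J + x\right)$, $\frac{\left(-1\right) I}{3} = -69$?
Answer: $\frac{305026}{249} \approx 1225.0$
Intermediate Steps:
$I = 207$ ($I = \left(-3\right) \left(-69\right) = 207$)
$M = 207$
$t{\left(Y \right)} = \frac{1}{207 + Y}$ ($t{\left(Y \right)} = \frac{1}{Y + 207} = \frac{1}{207 + Y}$)
$t{\left(42 \right)} + k{\left(-24,49 \right)} = \frac{1}{207 + 42} + 49 \left(49 - 24\right) = \frac{1}{249} + 49 \cdot 25 = \frac{1}{249} + 1225 = \frac{305026}{249}$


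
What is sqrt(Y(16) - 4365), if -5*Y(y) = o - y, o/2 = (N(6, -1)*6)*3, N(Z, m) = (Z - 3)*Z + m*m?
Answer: I*sqrt(112465)/5 ≈ 67.072*I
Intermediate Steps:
N(Z, m) = m**2 + Z*(-3 + Z) (N(Z, m) = (-3 + Z)*Z + m**2 = Z*(-3 + Z) + m**2 = m**2 + Z*(-3 + Z))
o = 684 (o = 2*(((6**2 + (-1)**2 - 3*6)*6)*3) = 2*(((36 + 1 - 18)*6)*3) = 2*((19*6)*3) = 2*(114*3) = 2*342 = 684)
Y(y) = -684/5 + y/5 (Y(y) = -(684 - y)/5 = -684/5 + y/5)
sqrt(Y(16) - 4365) = sqrt((-684/5 + (1/5)*16) - 4365) = sqrt((-684/5 + 16/5) - 4365) = sqrt(-668/5 - 4365) = sqrt(-22493/5) = I*sqrt(112465)/5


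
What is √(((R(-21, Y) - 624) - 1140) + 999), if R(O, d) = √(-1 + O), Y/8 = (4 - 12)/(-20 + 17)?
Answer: √(-765 + I*√22) ≈ 0.08479 + 27.659*I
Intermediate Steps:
Y = 64/3 (Y = 8*((4 - 12)/(-20 + 17)) = 8*(-8/(-3)) = 8*(-8*(-⅓)) = 8*(8/3) = 64/3 ≈ 21.333)
√(((R(-21, Y) - 624) - 1140) + 999) = √(((√(-1 - 21) - 624) - 1140) + 999) = √(((√(-22) - 624) - 1140) + 999) = √(((I*√22 - 624) - 1140) + 999) = √(((-624 + I*√22) - 1140) + 999) = √((-1764 + I*√22) + 999) = √(-765 + I*√22)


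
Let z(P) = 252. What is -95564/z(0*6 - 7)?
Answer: -3413/9 ≈ -379.22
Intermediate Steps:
-95564/z(0*6 - 7) = -95564/252 = -95564*1/252 = -3413/9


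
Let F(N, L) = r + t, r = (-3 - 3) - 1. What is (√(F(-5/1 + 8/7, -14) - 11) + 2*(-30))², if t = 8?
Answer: (60 - I*√10)² ≈ 3590.0 - 379.47*I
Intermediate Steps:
r = -7 (r = -6 - 1 = -7)
F(N, L) = 1 (F(N, L) = -7 + 8 = 1)
(√(F(-5/1 + 8/7, -14) - 11) + 2*(-30))² = (√(1 - 11) + 2*(-30))² = (√(-10) - 60)² = (I*√10 - 60)² = (-60 + I*√10)²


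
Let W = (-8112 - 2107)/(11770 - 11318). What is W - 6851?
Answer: -3106871/452 ≈ -6873.6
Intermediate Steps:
W = -10219/452 ≈ -22.608
W - 6851 = -10219/452 - 6851 = -3106871/452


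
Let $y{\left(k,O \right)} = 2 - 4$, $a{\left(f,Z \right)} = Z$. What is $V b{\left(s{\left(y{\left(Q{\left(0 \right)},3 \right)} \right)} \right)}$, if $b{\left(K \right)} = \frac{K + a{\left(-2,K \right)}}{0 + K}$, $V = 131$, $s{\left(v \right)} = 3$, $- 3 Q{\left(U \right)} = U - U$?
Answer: $262$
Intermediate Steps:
$Q{\left(U \right)} = 0$ ($Q{\left(U \right)} = - \frac{U - U}{3} = \left(- \frac{1}{3}\right) 0 = 0$)
$y{\left(k,O \right)} = -2$
$b{\left(K \right)} = 2$ ($b{\left(K \right)} = \frac{K + K}{0 + K} = \frac{2 K}{K} = 2$)
$V b{\left(s{\left(y{\left(Q{\left(0 \right)},3 \right)} \right)} \right)} = 131 \cdot 2 = 262$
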